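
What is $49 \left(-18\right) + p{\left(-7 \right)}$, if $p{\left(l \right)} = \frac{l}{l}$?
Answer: $-881$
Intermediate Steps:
$p{\left(l \right)} = 1$
$49 \left(-18\right) + p{\left(-7 \right)} = 49 \left(-18\right) + 1 = -882 + 1 = -881$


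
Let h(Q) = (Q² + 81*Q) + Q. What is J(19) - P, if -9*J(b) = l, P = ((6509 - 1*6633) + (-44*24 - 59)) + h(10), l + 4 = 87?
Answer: 2788/9 ≈ 309.78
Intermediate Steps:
l = 83 (l = -4 + 87 = 83)
h(Q) = Q² + 82*Q
P = -319 (P = ((6509 - 1*6633) + (-44*24 - 59)) + 10*(82 + 10) = ((6509 - 6633) + (-1056 - 59)) + 10*92 = (-124 - 1115) + 920 = -1239 + 920 = -319)
J(b) = -83/9 (J(b) = -⅑*83 = -83/9)
J(19) - P = -83/9 - 1*(-319) = -83/9 + 319 = 2788/9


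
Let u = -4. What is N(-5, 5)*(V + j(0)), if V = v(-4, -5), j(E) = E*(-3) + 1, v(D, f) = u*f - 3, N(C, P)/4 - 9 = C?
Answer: 288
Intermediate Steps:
N(C, P) = 36 + 4*C
v(D, f) = -3 - 4*f (v(D, f) = -4*f - 3 = -3 - 4*f)
j(E) = 1 - 3*E (j(E) = -3*E + 1 = 1 - 3*E)
V = 17 (V = -3 - 4*(-5) = -3 + 20 = 17)
N(-5, 5)*(V + j(0)) = (36 + 4*(-5))*(17 + (1 - 3*0)) = (36 - 20)*(17 + (1 + 0)) = 16*(17 + 1) = 16*18 = 288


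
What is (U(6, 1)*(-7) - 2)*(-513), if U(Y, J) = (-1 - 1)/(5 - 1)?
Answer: -1539/2 ≈ -769.50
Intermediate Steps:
U(Y, J) = -1/2 (U(Y, J) = -2/4 = -2*1/4 = -1/2)
(U(6, 1)*(-7) - 2)*(-513) = (-1/2*(-7) - 2)*(-513) = (7/2 - 2)*(-513) = (3/2)*(-513) = -1539/2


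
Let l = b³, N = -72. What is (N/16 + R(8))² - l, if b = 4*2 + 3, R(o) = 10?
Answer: -5203/4 ≈ -1300.8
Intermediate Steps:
b = 11 (b = 8 + 3 = 11)
l = 1331 (l = 11³ = 1331)
(N/16 + R(8))² - l = (-72/16 + 10)² - 1*1331 = (-72*1/16 + 10)² - 1331 = (-9/2 + 10)² - 1331 = (11/2)² - 1331 = 121/4 - 1331 = -5203/4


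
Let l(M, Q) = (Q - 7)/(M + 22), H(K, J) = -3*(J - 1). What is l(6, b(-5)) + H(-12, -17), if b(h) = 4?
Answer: 1509/28 ≈ 53.893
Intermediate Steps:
H(K, J) = 3 - 3*J (H(K, J) = -3*(-1 + J) = 3 - 3*J)
l(M, Q) = (-7 + Q)/(22 + M)
l(6, b(-5)) + H(-12, -17) = (-7 + 4)/(22 + 6) + (3 - 3*(-17)) = -3/28 + (3 + 51) = (1/28)*(-3) + 54 = -3/28 + 54 = 1509/28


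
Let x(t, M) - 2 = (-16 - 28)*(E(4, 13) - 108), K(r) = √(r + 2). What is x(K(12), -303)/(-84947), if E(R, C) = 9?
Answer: -4358/84947 ≈ -0.051303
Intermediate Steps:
K(r) = √(2 + r)
x(t, M) = 4358 (x(t, M) = 2 + (-16 - 28)*(9 - 108) = 2 - 44*(-99) = 2 + 4356 = 4358)
x(K(12), -303)/(-84947) = 4358/(-84947) = 4358*(-1/84947) = -4358/84947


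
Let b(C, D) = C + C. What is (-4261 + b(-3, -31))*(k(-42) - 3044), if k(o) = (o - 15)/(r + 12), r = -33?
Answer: 90840163/7 ≈ 1.2977e+7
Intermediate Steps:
b(C, D) = 2*C
k(o) = 5/7 - o/21 (k(o) = (o - 15)/(-33 + 12) = (-15 + o)/(-21) = (-15 + o)*(-1/21) = 5/7 - o/21)
(-4261 + b(-3, -31))*(k(-42) - 3044) = (-4261 + 2*(-3))*((5/7 - 1/21*(-42)) - 3044) = (-4261 - 6)*((5/7 + 2) - 3044) = -4267*(19/7 - 3044) = -4267*(-21289/7) = 90840163/7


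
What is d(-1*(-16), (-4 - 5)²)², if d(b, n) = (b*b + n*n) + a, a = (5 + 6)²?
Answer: 48135844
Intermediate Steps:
a = 121 (a = 11² = 121)
d(b, n) = 121 + b² + n² (d(b, n) = (b*b + n*n) + 121 = (b² + n²) + 121 = 121 + b² + n²)
d(-1*(-16), (-4 - 5)²)² = (121 + (-1*(-16))² + ((-4 - 5)²)²)² = (121 + 16² + ((-9)²)²)² = (121 + 256 + 81²)² = (121 + 256 + 6561)² = 6938² = 48135844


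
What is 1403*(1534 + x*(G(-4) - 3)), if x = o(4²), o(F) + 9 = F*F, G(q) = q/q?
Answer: 1459120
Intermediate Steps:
G(q) = 1
o(F) = -9 + F² (o(F) = -9 + F*F = -9 + F²)
x = 247 (x = -9 + (4²)² = -9 + 16² = -9 + 256 = 247)
1403*(1534 + x*(G(-4) - 3)) = 1403*(1534 + 247*(1 - 3)) = 1403*(1534 + 247*(-2)) = 1403*(1534 - 494) = 1403*1040 = 1459120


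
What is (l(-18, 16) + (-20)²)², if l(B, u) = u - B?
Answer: 188356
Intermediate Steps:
(l(-18, 16) + (-20)²)² = ((16 - 1*(-18)) + (-20)²)² = ((16 + 18) + 400)² = (34 + 400)² = 434² = 188356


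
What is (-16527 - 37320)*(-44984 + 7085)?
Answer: 2040747453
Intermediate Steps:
(-16527 - 37320)*(-44984 + 7085) = -53847*(-37899) = 2040747453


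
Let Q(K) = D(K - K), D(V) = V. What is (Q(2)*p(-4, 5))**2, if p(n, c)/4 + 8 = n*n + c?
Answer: 0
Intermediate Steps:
p(n, c) = -32 + 4*c + 4*n**2 (p(n, c) = -32 + 4*(n*n + c) = -32 + 4*(n**2 + c) = -32 + 4*(c + n**2) = -32 + (4*c + 4*n**2) = -32 + 4*c + 4*n**2)
Q(K) = 0 (Q(K) = K - K = 0)
(Q(2)*p(-4, 5))**2 = (0*(-32 + 4*5 + 4*(-4)**2))**2 = (0*(-32 + 20 + 4*16))**2 = (0*(-32 + 20 + 64))**2 = (0*52)**2 = 0**2 = 0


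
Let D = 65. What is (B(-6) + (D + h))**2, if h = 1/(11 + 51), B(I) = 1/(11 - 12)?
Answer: 15752961/3844 ≈ 4098.1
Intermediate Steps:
B(I) = -1 (B(I) = 1/(-1) = -1)
h = 1/62 ≈ 0.016129
(B(-6) + (D + h))**2 = (-1 + (65 + 1/62))**2 = (-1 + 4031/62)**2 = (3969/62)**2 = 15752961/3844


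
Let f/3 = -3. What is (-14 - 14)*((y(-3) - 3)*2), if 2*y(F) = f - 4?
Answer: 532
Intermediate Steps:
f = -9 (f = 3*(-3) = -9)
y(F) = -13/2 (y(F) = (-9 - 4)/2 = (½)*(-13) = -13/2)
(-14 - 14)*((y(-3) - 3)*2) = (-14 - 14)*((-13/2 - 3)*2) = -(-266)*2 = -28*(-19) = 532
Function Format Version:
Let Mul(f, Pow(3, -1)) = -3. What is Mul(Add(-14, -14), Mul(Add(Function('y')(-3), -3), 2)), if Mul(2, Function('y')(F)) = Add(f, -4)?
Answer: 532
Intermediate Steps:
f = -9 (f = Mul(3, -3) = -9)
Function('y')(F) = Rational(-13, 2) (Function('y')(F) = Mul(Rational(1, 2), Add(-9, -4)) = Mul(Rational(1, 2), -13) = Rational(-13, 2))
Mul(Add(-14, -14), Mul(Add(Function('y')(-3), -3), 2)) = Mul(Add(-14, -14), Mul(Add(Rational(-13, 2), -3), 2)) = Mul(-28, Mul(Rational(-19, 2), 2)) = Mul(-28, -19) = 532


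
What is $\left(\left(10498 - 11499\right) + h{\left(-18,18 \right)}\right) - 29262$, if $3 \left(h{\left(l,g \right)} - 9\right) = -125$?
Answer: $- \frac{90887}{3} \approx -30296.0$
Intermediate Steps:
$h{\left(l,g \right)} = - \frac{98}{3}$ ($h{\left(l,g \right)} = 9 + \frac{1}{3} \left(-125\right) = 9 - \frac{125}{3} = - \frac{98}{3}$)
$\left(\left(10498 - 11499\right) + h{\left(-18,18 \right)}\right) - 29262 = \left(\left(10498 - 11499\right) - \frac{98}{3}\right) - 29262 = \left(-1001 - \frac{98}{3}\right) - 29262 = - \frac{3101}{3} - 29262 = - \frac{90887}{3}$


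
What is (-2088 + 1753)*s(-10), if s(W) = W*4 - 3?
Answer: 14405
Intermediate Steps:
s(W) = -3 + 4*W (s(W) = 4*W - 3 = -3 + 4*W)
(-2088 + 1753)*s(-10) = (-2088 + 1753)*(-3 + 4*(-10)) = -335*(-3 - 40) = -335*(-43) = 14405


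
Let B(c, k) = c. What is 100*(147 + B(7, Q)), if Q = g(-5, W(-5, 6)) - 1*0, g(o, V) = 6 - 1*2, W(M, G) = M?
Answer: 15400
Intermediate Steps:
g(o, V) = 4 (g(o, V) = 6 - 2 = 4)
Q = 4 (Q = 4 - 1*0 = 4 + 0 = 4)
100*(147 + B(7, Q)) = 100*(147 + 7) = 100*154 = 15400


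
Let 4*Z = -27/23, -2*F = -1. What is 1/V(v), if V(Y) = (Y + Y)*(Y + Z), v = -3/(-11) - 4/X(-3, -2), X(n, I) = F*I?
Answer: 5566/189269 ≈ 0.029408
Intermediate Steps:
F = ½ (F = -½*(-1) = ½ ≈ 0.50000)
X(n, I) = I/2
Z = -27/92 (Z = (-27/23)/4 = (-27*1/23)/4 = (¼)*(-27/23) = -27/92 ≈ -0.29348)
v = 47/11 (v = -3/(-11) - 4/((½)*(-2)) = -3*(-1/11) - 4/(-1) = 3/11 - 4*(-1) = 3/11 + 4 = 47/11 ≈ 4.2727)
V(Y) = 2*Y*(-27/92 + Y) (V(Y) = (Y + Y)*(Y - 27/92) = (2*Y)*(-27/92 + Y) = 2*Y*(-27/92 + Y))
1/V(v) = 1/((1/46)*(47/11)*(-27 + 92*(47/11))) = 1/((1/46)*(47/11)*(-27 + 4324/11)) = 1/((1/46)*(47/11)*(4027/11)) = 1/(189269/5566) = 5566/189269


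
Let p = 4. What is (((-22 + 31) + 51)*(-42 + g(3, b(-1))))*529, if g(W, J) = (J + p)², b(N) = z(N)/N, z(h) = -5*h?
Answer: -1301340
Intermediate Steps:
b(N) = -5 (b(N) = (-5*N)/N = -5)
g(W, J) = (4 + J)² (g(W, J) = (J + 4)² = (4 + J)²)
(((-22 + 31) + 51)*(-42 + g(3, b(-1))))*529 = (((-22 + 31) + 51)*(-42 + (4 - 5)²))*529 = ((9 + 51)*(-42 + (-1)²))*529 = (60*(-42 + 1))*529 = (60*(-41))*529 = -2460*529 = -1301340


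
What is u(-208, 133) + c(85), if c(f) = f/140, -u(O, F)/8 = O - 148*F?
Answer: 4455825/28 ≈ 1.5914e+5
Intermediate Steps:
u(O, F) = -8*O + 1184*F (u(O, F) = -8*(O - 148*F) = -8*O + 1184*F)
c(f) = f/140 (c(f) = f*(1/140) = f/140)
u(-208, 133) + c(85) = (-8*(-208) + 1184*133) + (1/140)*85 = (1664 + 157472) + 17/28 = 159136 + 17/28 = 4455825/28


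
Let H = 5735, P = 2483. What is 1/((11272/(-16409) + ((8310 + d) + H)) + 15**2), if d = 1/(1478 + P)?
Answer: 64996049/927448987247 ≈ 7.0080e-5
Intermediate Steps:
d = 1/3961 (d = 1/(1478 + 2483) = 1/3961 ≈ 0.00025246)
1/((11272/(-16409) + ((8310 + d) + H)) + 15**2) = 1/((11272/(-16409) + ((8310 + 1/3961) + 5735)) + 15**2) = 1/((11272*(-1/16409) + (32915911/3961 + 5735)) + 225) = 1/((-11272/16409 + 55632246/3961) + 225) = 1/(912824876222/64996049 + 225) = 1/(927448987247/64996049) = 64996049/927448987247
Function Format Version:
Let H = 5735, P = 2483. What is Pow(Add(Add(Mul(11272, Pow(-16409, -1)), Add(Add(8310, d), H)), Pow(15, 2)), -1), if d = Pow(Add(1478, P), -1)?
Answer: Rational(64996049, 927448987247) ≈ 7.0080e-5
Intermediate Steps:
d = Rational(1, 3961) (d = Pow(Add(1478, 2483), -1) = Pow(3961, -1) = Rational(1, 3961) ≈ 0.00025246)
Pow(Add(Add(Mul(11272, Pow(-16409, -1)), Add(Add(8310, d), H)), Pow(15, 2)), -1) = Pow(Add(Add(Mul(11272, Pow(-16409, -1)), Add(Add(8310, Rational(1, 3961)), 5735)), Pow(15, 2)), -1) = Pow(Add(Add(Mul(11272, Rational(-1, 16409)), Add(Rational(32915911, 3961), 5735)), 225), -1) = Pow(Add(Add(Rational(-11272, 16409), Rational(55632246, 3961)), 225), -1) = Pow(Add(Rational(912824876222, 64996049), 225), -1) = Pow(Rational(927448987247, 64996049), -1) = Rational(64996049, 927448987247)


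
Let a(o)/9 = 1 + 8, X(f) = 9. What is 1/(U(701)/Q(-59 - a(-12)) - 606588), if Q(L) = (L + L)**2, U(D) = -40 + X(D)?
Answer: -78400/47556499231 ≈ -1.6486e-6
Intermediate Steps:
a(o) = 81 (a(o) = 9*(1 + 8) = 9*9 = 81)
U(D) = -31 (U(D) = -40 + 9 = -31)
Q(L) = 4*L**2 (Q(L) = (2*L)**2 = 4*L**2)
1/(U(701)/Q(-59 - a(-12)) - 606588) = 1/(-31*1/(4*(-59 - 1*81)**2) - 606588) = 1/(-31*1/(4*(-59 - 81)**2) - 606588) = 1/(-31/(4*(-140)**2) - 606588) = 1/(-31/(4*19600) - 606588) = 1/(-31/78400 - 606588) = 1/(-47556499231/78400) = -78400/47556499231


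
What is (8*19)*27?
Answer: 4104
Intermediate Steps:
(8*19)*27 = 152*27 = 4104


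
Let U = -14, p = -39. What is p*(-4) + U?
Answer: 142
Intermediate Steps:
p*(-4) + U = -39*(-4) - 14 = 156 - 14 = 142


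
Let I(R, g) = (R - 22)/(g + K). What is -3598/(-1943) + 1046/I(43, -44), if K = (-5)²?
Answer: -38539624/40803 ≈ -944.53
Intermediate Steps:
K = 25
I(R, g) = (-22 + R)/(25 + g) (I(R, g) = (R - 22)/(g + 25) = (-22 + R)/(25 + g))
-3598/(-1943) + 1046/I(43, -44) = -3598/(-1943) + 1046/(((-22 + 43)/(25 - 44))) = -3598*(-1/1943) + 1046/((21/(-19))) = 3598/1943 + 1046/((-1/19*21)) = 3598/1943 + 1046/(-21/19) = 3598/1943 + 1046*(-19/21) = 3598/1943 - 19874/21 = -38539624/40803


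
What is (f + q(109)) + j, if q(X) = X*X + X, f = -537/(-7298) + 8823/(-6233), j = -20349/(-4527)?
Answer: 274411525454355/22880682302 ≈ 11993.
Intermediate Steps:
j = 2261/503 (j = -20349*(-1/4527) = 2261/503 ≈ 4.4950)
f = -61043133/45488434 (f = -537*(-1/7298) + 8823*(-1/6233) = 537/7298 - 8823/6233 = -61043133/45488434 ≈ -1.3419)
q(X) = X + X² (q(X) = X² + X = X + X²)
(f + q(109)) + j = (-61043133/45488434 + 109*(1 + 109)) + 2261/503 = (-61043133/45488434 + 109*110) + 2261/503 = (-61043133/45488434 + 11990) + 2261/503 = 545345280527/45488434 + 2261/503 = 274411525454355/22880682302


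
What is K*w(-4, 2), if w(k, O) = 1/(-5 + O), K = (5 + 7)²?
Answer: -48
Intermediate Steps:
K = 144 (K = 12² = 144)
K*w(-4, 2) = 144/(-5 + 2) = 144/(-3) = 144*(-⅓) = -48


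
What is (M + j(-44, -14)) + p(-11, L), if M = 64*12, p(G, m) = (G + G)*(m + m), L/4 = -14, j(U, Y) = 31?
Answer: 3263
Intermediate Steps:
L = -56 (L = 4*(-14) = -56)
p(G, m) = 4*G*m (p(G, m) = (2*G)*(2*m) = 4*G*m)
M = 768
(M + j(-44, -14)) + p(-11, L) = (768 + 31) + 4*(-11)*(-56) = 799 + 2464 = 3263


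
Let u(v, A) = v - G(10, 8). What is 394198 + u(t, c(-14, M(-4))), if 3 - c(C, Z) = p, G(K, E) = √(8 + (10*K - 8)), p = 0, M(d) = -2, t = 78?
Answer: 394266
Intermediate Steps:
G(K, E) = √10*√K (G(K, E) = √(8 + (-8 + 10*K)) = √(10*K) = √10*√K)
c(C, Z) = 3 (c(C, Z) = 3 - 1*0 = 3 + 0 = 3)
u(v, A) = -10 + v (u(v, A) = v - √10*√10 = v - 1*10 = v - 10 = -10 + v)
394198 + u(t, c(-14, M(-4))) = 394198 + (-10 + 78) = 394198 + 68 = 394266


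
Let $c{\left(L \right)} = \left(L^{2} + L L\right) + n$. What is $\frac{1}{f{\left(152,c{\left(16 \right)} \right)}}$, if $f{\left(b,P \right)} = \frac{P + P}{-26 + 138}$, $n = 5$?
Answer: $\frac{56}{517} \approx 0.10832$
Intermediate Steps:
$c{\left(L \right)} = 5 + 2 L^{2}$ ($c{\left(L \right)} = \left(L^{2} + L L\right) + 5 = \left(L^{2} + L^{2}\right) + 5 = 2 L^{2} + 5 = 5 + 2 L^{2}$)
$f{\left(b,P \right)} = \frac{P}{56}$ ($f{\left(b,P \right)} = \frac{2 P}{112} = 2 P \frac{1}{112} = \frac{P}{56}$)
$\frac{1}{f{\left(152,c{\left(16 \right)} \right)}} = \frac{1}{\frac{1}{56} \left(5 + 2 \cdot 16^{2}\right)} = \frac{1}{\frac{1}{56} \left(5 + 2 \cdot 256\right)} = \frac{1}{\frac{1}{56} \left(5 + 512\right)} = \frac{1}{\frac{1}{56} \cdot 517} = \frac{1}{\frac{517}{56}} = \frac{56}{517}$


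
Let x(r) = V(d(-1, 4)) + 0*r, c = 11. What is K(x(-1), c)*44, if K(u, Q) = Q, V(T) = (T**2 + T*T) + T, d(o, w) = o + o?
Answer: 484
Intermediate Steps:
d(o, w) = 2*o
V(T) = T + 2*T**2 (V(T) = (T**2 + T**2) + T = 2*T**2 + T = T + 2*T**2)
x(r) = 6 (x(r) = (2*(-1))*(1 + 2*(2*(-1))) + 0*r = -2*(1 + 2*(-2)) + 0 = -2*(1 - 4) + 0 = -2*(-3) + 0 = 6 + 0 = 6)
K(x(-1), c)*44 = 11*44 = 484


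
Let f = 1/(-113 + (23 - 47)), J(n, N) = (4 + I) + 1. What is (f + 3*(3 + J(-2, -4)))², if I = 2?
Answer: 16883881/18769 ≈ 899.56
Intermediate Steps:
J(n, N) = 7 (J(n, N) = (4 + 2) + 1 = 6 + 1 = 7)
f = -1/137 (f = 1/(-113 - 24) = 1/(-137) = -1/137 ≈ -0.0072993)
(f + 3*(3 + J(-2, -4)))² = (-1/137 + 3*(3 + 7))² = (-1/137 + 3*10)² = (-1/137 + 30)² = (4109/137)² = 16883881/18769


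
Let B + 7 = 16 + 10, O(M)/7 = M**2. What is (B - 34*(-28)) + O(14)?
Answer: 2343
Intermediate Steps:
O(M) = 7*M**2
B = 19 (B = -7 + (16 + 10) = -7 + 26 = 19)
(B - 34*(-28)) + O(14) = (19 - 34*(-28)) + 7*14**2 = (19 + 952) + 7*196 = 971 + 1372 = 2343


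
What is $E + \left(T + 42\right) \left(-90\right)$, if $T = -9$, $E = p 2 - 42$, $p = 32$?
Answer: $-2948$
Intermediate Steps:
$E = 22$ ($E = 32 \cdot 2 - 42 = 64 - 42 = 22$)
$E + \left(T + 42\right) \left(-90\right) = 22 + \left(-9 + 42\right) \left(-90\right) = 22 + 33 \left(-90\right) = 22 - 2970 = -2948$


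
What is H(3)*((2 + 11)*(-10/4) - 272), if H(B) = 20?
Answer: -6090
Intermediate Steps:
H(3)*((2 + 11)*(-10/4) - 272) = 20*((2 + 11)*(-10/4) - 272) = 20*(13*(-10*1/4) - 272) = 20*(13*(-5/2) - 272) = 20*(-65/2 - 272) = 20*(-609/2) = -6090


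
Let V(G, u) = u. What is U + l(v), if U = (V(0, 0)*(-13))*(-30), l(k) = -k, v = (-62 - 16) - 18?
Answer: 96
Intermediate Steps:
v = -96 (v = -78 - 18 = -96)
U = 0 (U = (0*(-13))*(-30) = 0*(-30) = 0)
U + l(v) = 0 - 1*(-96) = 0 + 96 = 96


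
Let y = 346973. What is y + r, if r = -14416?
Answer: 332557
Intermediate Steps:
y + r = 346973 - 14416 = 332557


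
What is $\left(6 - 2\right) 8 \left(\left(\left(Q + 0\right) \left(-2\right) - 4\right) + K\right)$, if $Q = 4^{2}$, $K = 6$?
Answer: $-960$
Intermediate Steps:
$Q = 16$
$\left(6 - 2\right) 8 \left(\left(\left(Q + 0\right) \left(-2\right) - 4\right) + K\right) = \left(6 - 2\right) 8 \left(\left(\left(16 + 0\right) \left(-2\right) - 4\right) + 6\right) = 4 \cdot 8 \left(\left(16 \left(-2\right) - 4\right) + 6\right) = 32 \left(\left(-32 - 4\right) + 6\right) = 32 \left(-36 + 6\right) = 32 \left(-30\right) = -960$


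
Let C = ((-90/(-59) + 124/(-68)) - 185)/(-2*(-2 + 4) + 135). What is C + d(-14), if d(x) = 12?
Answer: 1390862/131393 ≈ 10.586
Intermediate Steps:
C = -185854/131393 (C = ((-90*(-1/59) + 124*(-1/68)) - 185)/(-2*2 + 135) = ((90/59 - 31/17) - 185)/(-4 + 135) = (-299/1003 - 185)/131 = -185854/1003*1/131 = -185854/131393 ≈ -1.4145)
C + d(-14) = -185854/131393 + 12 = 1390862/131393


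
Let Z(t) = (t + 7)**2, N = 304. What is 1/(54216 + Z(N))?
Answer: 1/150937 ≈ 6.6253e-6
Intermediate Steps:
Z(t) = (7 + t)**2
1/(54216 + Z(N)) = 1/(54216 + (7 + 304)**2) = 1/(54216 + 311**2) = 1/(54216 + 96721) = 1/150937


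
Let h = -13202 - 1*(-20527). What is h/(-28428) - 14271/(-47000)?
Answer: 15355247/334029000 ≈ 0.045970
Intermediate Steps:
h = 7325 (h = -13202 + 20527 = 7325)
h/(-28428) - 14271/(-47000) = 7325/(-28428) - 14271/(-47000) = 7325*(-1/28428) - 14271*(-1/47000) = -7325/28428 + 14271/47000 = 15355247/334029000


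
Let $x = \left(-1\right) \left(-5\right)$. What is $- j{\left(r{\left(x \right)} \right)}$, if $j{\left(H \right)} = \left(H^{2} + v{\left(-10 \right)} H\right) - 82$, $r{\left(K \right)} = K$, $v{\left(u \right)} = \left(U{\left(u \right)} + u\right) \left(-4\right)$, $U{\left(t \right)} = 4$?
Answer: $-63$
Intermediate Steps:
$x = 5$
$v{\left(u \right)} = -16 - 4 u$ ($v{\left(u \right)} = \left(4 + u\right) \left(-4\right) = -16 - 4 u$)
$j{\left(H \right)} = -82 + H^{2} + 24 H$ ($j{\left(H \right)} = \left(H^{2} + \left(-16 - -40\right) H\right) - 82 = \left(H^{2} + \left(-16 + 40\right) H\right) - 82 = \left(H^{2} + 24 H\right) - 82 = -82 + H^{2} + 24 H$)
$- j{\left(r{\left(x \right)} \right)} = - (-82 + 5^{2} + 24 \cdot 5) = - (-82 + 25 + 120) = \left(-1\right) 63 = -63$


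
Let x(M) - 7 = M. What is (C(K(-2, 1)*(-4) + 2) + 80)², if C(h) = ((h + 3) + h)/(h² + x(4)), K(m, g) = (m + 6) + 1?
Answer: 716472289/112225 ≈ 6384.3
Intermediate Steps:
x(M) = 7 + M
K(m, g) = 7 + m (K(m, g) = (6 + m) + 1 = 7 + m)
C(h) = (3 + 2*h)/(11 + h²) (C(h) = ((h + 3) + h)/(h² + (7 + 4)) = ((3 + h) + h)/(h² + 11) = (3 + 2*h)/(11 + h²))
(C(K(-2, 1)*(-4) + 2) + 80)² = ((3 + 2*((7 - 2)*(-4) + 2))/(11 + ((7 - 2)*(-4) + 2)²) + 80)² = ((3 + 2*(5*(-4) + 2))/(11 + (5*(-4) + 2)²) + 80)² = ((3 + 2*(-20 + 2))/(11 + (-20 + 2)²) + 80)² = ((3 + 2*(-18))/(11 + (-18)²) + 80)² = ((3 - 36)/(11 + 324) + 80)² = (-33/335 + 80)² = (26767/335)² = 716472289/112225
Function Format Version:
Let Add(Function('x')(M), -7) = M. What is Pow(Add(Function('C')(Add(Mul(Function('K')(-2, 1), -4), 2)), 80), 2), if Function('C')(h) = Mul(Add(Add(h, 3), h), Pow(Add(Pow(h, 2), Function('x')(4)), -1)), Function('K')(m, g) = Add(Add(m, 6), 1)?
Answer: Rational(716472289, 112225) ≈ 6384.3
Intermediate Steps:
Function('x')(M) = Add(7, M)
Function('K')(m, g) = Add(7, m) (Function('K')(m, g) = Add(Add(6, m), 1) = Add(7, m))
Function('C')(h) = Mul(Pow(Add(11, Pow(h, 2)), -1), Add(3, Mul(2, h))) (Function('C')(h) = Mul(Add(Add(h, 3), h), Pow(Add(Pow(h, 2), Add(7, 4)), -1)) = Mul(Add(Add(3, h), h), Pow(Add(Pow(h, 2), 11), -1)) = Mul(Add(3, Mul(2, h)), Pow(Add(11, Pow(h, 2)), -1)) = Mul(Pow(Add(11, Pow(h, 2)), -1), Add(3, Mul(2, h))))
Pow(Add(Function('C')(Add(Mul(Function('K')(-2, 1), -4), 2)), 80), 2) = Pow(Add(Mul(Pow(Add(11, Pow(Add(Mul(Add(7, -2), -4), 2), 2)), -1), Add(3, Mul(2, Add(Mul(Add(7, -2), -4), 2)))), 80), 2) = Pow(Add(Mul(Pow(Add(11, Pow(Add(Mul(5, -4), 2), 2)), -1), Add(3, Mul(2, Add(Mul(5, -4), 2)))), 80), 2) = Pow(Add(Mul(Pow(Add(11, Pow(Add(-20, 2), 2)), -1), Add(3, Mul(2, Add(-20, 2)))), 80), 2) = Pow(Add(Mul(Pow(Add(11, Pow(-18, 2)), -1), Add(3, Mul(2, -18))), 80), 2) = Pow(Add(Mul(Pow(Add(11, 324), -1), Add(3, -36)), 80), 2) = Pow(Add(Mul(Pow(335, -1), -33), 80), 2) = Pow(Add(Mul(Rational(1, 335), -33), 80), 2) = Pow(Add(Rational(-33, 335), 80), 2) = Pow(Rational(26767, 335), 2) = Rational(716472289, 112225)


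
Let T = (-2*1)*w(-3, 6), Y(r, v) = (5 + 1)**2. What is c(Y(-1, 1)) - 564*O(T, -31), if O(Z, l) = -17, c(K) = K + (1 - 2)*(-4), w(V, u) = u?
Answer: 9628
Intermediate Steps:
Y(r, v) = 36 (Y(r, v) = 6**2 = 36)
c(K) = 4 + K (c(K) = K - 1*(-4) = K + 4 = 4 + K)
T = -12 (T = -2*1*6 = -2*6 = -12)
c(Y(-1, 1)) - 564*O(T, -31) = (4 + 36) - 564*(-17) = 40 + 9588 = 9628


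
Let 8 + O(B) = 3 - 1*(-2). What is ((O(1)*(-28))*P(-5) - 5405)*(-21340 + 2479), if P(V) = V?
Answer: 109865325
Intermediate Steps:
O(B) = -3 (O(B) = -8 + (3 - 1*(-2)) = -8 + (3 + 2) = -8 + 5 = -3)
((O(1)*(-28))*P(-5) - 5405)*(-21340 + 2479) = (-3*(-28)*(-5) - 5405)*(-21340 + 2479) = (84*(-5) - 5405)*(-18861) = (-420 - 5405)*(-18861) = -5825*(-18861) = 109865325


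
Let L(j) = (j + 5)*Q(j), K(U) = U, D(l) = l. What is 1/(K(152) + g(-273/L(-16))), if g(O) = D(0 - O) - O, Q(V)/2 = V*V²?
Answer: 45056/6848785 ≈ 0.0065787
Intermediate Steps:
Q(V) = 2*V³ (Q(V) = 2*(V*V²) = 2*V³)
L(j) = 2*j³*(5 + j) (L(j) = (j + 5)*(2*j³) = (5 + j)*(2*j³) = 2*j³*(5 + j))
g(O) = -2*O (g(O) = (0 - O) - O = -O - O = -2*O)
1/(K(152) + g(-273/L(-16))) = 1/(152 - (-546)/(2*(-16)³*(5 - 16))) = 1/(152 - (-546)/(2*(-4096)*(-11))) = 1/(152 - (-546)/90112) = 1/(152 - 2*(-273/90112)) = 1/(152 + 273/45056) = 1/(6848785/45056) = 45056/6848785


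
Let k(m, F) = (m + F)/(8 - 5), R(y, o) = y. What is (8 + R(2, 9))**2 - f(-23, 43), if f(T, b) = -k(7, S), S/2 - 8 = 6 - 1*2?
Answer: 331/3 ≈ 110.33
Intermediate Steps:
S = 24 (S = 16 + 2*(6 - 1*2) = 16 + 2*(6 - 2) = 16 + 2*4 = 16 + 8 = 24)
k(m, F) = F/3 + m/3 (k(m, F) = (F + m)/3 = (F + m)*(1/3) = F/3 + m/3)
f(T, b) = -31/3 (f(T, b) = -((1/3)*24 + (1/3)*7) = -(8 + 7/3) = -1*31/3 = -31/3)
(8 + R(2, 9))**2 - f(-23, 43) = (8 + 2)**2 - 1*(-31/3) = 10**2 + 31/3 = 100 + 31/3 = 331/3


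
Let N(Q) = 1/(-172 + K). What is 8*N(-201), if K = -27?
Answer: -8/199 ≈ -0.040201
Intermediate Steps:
N(Q) = -1/199 (N(Q) = 1/(-172 - 27) = 1/(-199) = -1/199)
8*N(-201) = 8*(-1/199) = -8/199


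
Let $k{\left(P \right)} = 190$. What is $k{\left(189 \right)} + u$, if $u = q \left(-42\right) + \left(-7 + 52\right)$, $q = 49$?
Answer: $-1823$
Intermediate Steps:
$u = -2013$ ($u = 49 \left(-42\right) + \left(-7 + 52\right) = -2058 + 45 = -2013$)
$k{\left(189 \right)} + u = 190 - 2013 = -1823$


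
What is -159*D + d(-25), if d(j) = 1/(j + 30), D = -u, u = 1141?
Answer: 907096/5 ≈ 1.8142e+5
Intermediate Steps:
D = -1141 (D = -1*1141 = -1141)
d(j) = 1/(30 + j)
-159*D + d(-25) = -159*(-1141) + 1/(30 - 25) = 181419 + 1/5 = 907096/5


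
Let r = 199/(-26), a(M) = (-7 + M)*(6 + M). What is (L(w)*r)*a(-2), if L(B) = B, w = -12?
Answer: -42984/13 ≈ -3306.5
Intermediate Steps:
r = -199/26 (r = 199*(-1/26) = -199/26 ≈ -7.6538)
(L(w)*r)*a(-2) = (-12*(-199/26))*(-42 + (-2)² - 1*(-2)) = 1194*(-42 + 4 + 2)/13 = (1194/13)*(-36) = -42984/13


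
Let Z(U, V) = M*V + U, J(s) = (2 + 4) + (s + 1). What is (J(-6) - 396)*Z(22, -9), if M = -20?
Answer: -79790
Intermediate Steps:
J(s) = 7 + s (J(s) = 6 + (1 + s) = 7 + s)
Z(U, V) = U - 20*V (Z(U, V) = -20*V + U = U - 20*V)
(J(-6) - 396)*Z(22, -9) = ((7 - 6) - 396)*(22 - 20*(-9)) = (1 - 396)*(22 + 180) = -395*202 = -79790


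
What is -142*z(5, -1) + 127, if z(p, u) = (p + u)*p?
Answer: -2713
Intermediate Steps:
z(p, u) = p*(p + u)
-142*z(5, -1) + 127 = -710*(5 - 1) + 127 = -710*4 + 127 = -142*20 + 127 = -2840 + 127 = -2713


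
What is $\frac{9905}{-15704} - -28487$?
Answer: $\frac{447349943}{15704} \approx 28486.0$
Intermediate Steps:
$\frac{9905}{-15704} - -28487 = 9905 \left(- \frac{1}{15704}\right) + 28487 = - \frac{9905}{15704} + 28487 = \frac{447349943}{15704}$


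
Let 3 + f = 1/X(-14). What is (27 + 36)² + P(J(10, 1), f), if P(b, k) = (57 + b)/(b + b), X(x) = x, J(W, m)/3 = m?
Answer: 3979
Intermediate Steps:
J(W, m) = 3*m
f = -43/14 (f = -3 + 1/(-14) = -3 - 1/14 = -43/14 ≈ -3.0714)
P(b, k) = (57 + b)/(2*b) (P(b, k) = (57 + b)/((2*b)) = (57 + b)*(1/(2*b)) = (57 + b)/(2*b))
(27 + 36)² + P(J(10, 1), f) = (27 + 36)² + (57 + 3*1)/(2*((3*1))) = 63² + (½)*(57 + 3)/3 = 3969 + (½)*(⅓)*60 = 3969 + 10 = 3979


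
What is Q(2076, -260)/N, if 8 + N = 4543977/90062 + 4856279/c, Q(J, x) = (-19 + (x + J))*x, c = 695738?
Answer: -7318949410079580/774376805819 ≈ -9451.4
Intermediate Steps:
Q(J, x) = x*(-19 + J + x) (Q(J, x) = (-19 + (J + x))*x = (-19 + J + x)*x = x*(-19 + J + x))
N = 774376805819/15664888939 (N = -8 + (4543977/90062 + 4856279/695738) = -8 + 899695917331/15664888939 = 774376805819/15664888939 ≈ 49.434)
Q(2076, -260)/N = (-260*(-19 + 2076 - 260))/(774376805819/15664888939) = -260*1797*(15664888939/774376805819) = -467220*15664888939/774376805819 = -7318949410079580/774376805819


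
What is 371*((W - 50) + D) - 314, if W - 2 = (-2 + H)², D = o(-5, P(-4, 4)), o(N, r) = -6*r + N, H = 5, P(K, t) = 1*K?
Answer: -7734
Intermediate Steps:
P(K, t) = K
o(N, r) = N - 6*r
D = 19 (D = -5 - 6*(-4) = -5 + 24 = 19)
W = 11 (W = 2 + (-2 + 5)² = 2 + 3² = 2 + 9 = 11)
371*((W - 50) + D) - 314 = 371*((11 - 50) + 19) - 314 = 371*(-39 + 19) - 314 = 371*(-20) - 314 = -7420 - 314 = -7734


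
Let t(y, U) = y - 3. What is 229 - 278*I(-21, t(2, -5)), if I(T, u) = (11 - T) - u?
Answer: -8945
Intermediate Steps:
t(y, U) = -3 + y
I(T, u) = 11 - T - u
229 - 278*I(-21, t(2, -5)) = 229 - 278*(11 - 1*(-21) - (-3 + 2)) = 229 - 278*(11 + 21 - 1*(-1)) = 229 - 278*(11 + 21 + 1) = 229 - 278*33 = 229 - 9174 = -8945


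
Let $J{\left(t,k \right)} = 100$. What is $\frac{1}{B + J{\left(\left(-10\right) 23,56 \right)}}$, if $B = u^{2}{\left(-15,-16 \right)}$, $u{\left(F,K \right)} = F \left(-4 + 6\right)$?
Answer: $\frac{1}{1000} \approx 0.001$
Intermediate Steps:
$u{\left(F,K \right)} = 2 F$ ($u{\left(F,K \right)} = F 2 = 2 F$)
$B = 900$ ($B = \left(2 \left(-15\right)\right)^{2} = \left(-30\right)^{2} = 900$)
$\frac{1}{B + J{\left(\left(-10\right) 23,56 \right)}} = \frac{1}{900 + 100} = \frac{1}{1000}$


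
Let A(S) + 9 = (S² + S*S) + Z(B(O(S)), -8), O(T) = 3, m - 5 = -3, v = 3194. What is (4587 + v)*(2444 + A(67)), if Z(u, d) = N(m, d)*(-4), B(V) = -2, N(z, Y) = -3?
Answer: 88897925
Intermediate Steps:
m = 2 (m = 5 - 3 = 2)
Z(u, d) = 12 (Z(u, d) = -3*(-4) = 12)
A(S) = 3 + 2*S² (A(S) = -9 + ((S² + S*S) + 12) = -9 + ((S² + S²) + 12) = -9 + (2*S² + 12) = -9 + (12 + 2*S²) = 3 + 2*S²)
(4587 + v)*(2444 + A(67)) = (4587 + 3194)*(2444 + (3 + 2*67²)) = 7781*(2444 + (3 + 2*4489)) = 7781*(2444 + (3 + 8978)) = 7781*(2444 + 8981) = 7781*11425 = 88897925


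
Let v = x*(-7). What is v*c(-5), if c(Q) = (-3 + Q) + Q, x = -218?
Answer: -19838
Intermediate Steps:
v = 1526 (v = -218*(-7) = 1526)
c(Q) = -3 + 2*Q
v*c(-5) = 1526*(-3 + 2*(-5)) = 1526*(-3 - 10) = 1526*(-13) = -19838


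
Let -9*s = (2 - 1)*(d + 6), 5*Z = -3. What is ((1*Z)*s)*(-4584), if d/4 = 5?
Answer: -39728/5 ≈ -7945.6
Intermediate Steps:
d = 20 (d = 4*5 = 20)
Z = -⅗ (Z = (⅕)*(-3) = -⅗ ≈ -0.60000)
s = -26/9 (s = -(2 - 1)*(20 + 6)/9 = -26/9 ≈ -2.8889)
((1*Z)*s)*(-4584) = ((1*(-⅗))*(-26/9))*(-4584) = -⅗*(-26/9)*(-4584) = (26/15)*(-4584) = -39728/5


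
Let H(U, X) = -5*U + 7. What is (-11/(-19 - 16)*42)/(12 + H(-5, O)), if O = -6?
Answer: 3/10 ≈ 0.30000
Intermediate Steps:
H(U, X) = 7 - 5*U
(-11/(-19 - 16)*42)/(12 + H(-5, O)) = (-11/(-19 - 16)*42)/(12 + (7 - 5*(-5))) = (-11/(-35)*42)/(12 + (7 + 25)) = (-11*(-1/35)*42)/(12 + 32) = ((11/35)*42)/44 = (66/5)*(1/44) = 3/10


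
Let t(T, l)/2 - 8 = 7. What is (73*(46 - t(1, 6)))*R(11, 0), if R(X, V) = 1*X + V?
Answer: 12848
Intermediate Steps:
t(T, l) = 30 (t(T, l) = 16 + 2*7 = 16 + 14 = 30)
R(X, V) = V + X (R(X, V) = X + V = V + X)
(73*(46 - t(1, 6)))*R(11, 0) = (73*(46 - 1*30))*(0 + 11) = (73*(46 - 30))*11 = (73*16)*11 = 1168*11 = 12848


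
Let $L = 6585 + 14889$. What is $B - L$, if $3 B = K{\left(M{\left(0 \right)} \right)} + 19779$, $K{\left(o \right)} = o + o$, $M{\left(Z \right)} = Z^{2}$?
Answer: $-14881$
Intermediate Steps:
$K{\left(o \right)} = 2 o$
$B = 6593$ ($B = \frac{2 \cdot 0^{2} + 19779}{3} = \frac{2 \cdot 0 + 19779}{3} = \frac{0 + 19779}{3} = \frac{1}{3} \cdot 19779 = 6593$)
$L = 21474$
$B - L = 6593 - 21474 = -14881$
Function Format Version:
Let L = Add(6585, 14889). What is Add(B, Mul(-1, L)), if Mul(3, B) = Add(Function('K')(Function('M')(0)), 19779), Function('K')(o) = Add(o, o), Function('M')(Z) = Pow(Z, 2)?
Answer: -14881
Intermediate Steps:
Function('K')(o) = Mul(2, o)
B = 6593 (B = Mul(Rational(1, 3), Add(Mul(2, Pow(0, 2)), 19779)) = Mul(Rational(1, 3), Add(Mul(2, 0), 19779)) = Mul(Rational(1, 3), Add(0, 19779)) = Mul(Rational(1, 3), 19779) = 6593)
L = 21474
Add(B, Mul(-1, L)) = Add(6593, Mul(-1, 21474)) = Add(6593, -21474) = -14881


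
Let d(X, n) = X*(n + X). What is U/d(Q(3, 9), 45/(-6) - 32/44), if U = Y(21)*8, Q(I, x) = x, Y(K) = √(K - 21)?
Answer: 0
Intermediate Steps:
Y(K) = √(-21 + K)
d(X, n) = X*(X + n)
U = 0 (U = √(-21 + 21)*8 = √0*8 = 0*8 = 0)
U/d(Q(3, 9), 45/(-6) - 32/44) = 0/((9*(9 + (45/(-6) - 32/44)))) = 0/((9*(9 + (45*(-⅙) - 32*1/44)))) = 0/((9*(9 + (-15/2 - 8/11)))) = 0/((9*(9 - 181/22))) = 0/((9*(17/22))) = 0/(153/22) = 0*(22/153) = 0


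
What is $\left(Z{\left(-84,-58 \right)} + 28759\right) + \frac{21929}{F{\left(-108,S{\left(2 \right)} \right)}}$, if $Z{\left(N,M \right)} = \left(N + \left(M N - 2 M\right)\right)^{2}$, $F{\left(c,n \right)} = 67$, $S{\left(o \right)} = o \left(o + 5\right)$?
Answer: $\frac{1613246254}{67} \approx 2.4078 \cdot 10^{7}$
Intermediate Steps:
$S{\left(o \right)} = o \left(5 + o\right)$
$Z{\left(N,M \right)} = \left(N - 2 M + M N\right)^{2}$ ($Z{\left(N,M \right)} = \left(N + \left(- 2 M + M N\right)\right)^{2} = \left(N - 2 M + M N\right)^{2}$)
$\left(Z{\left(-84,-58 \right)} + 28759\right) + \frac{21929}{F{\left(-108,S{\left(2 \right)} \right)}} = \left(\left(-84 - -116 - -4872\right)^{2} + 28759\right) + \frac{21929}{67} = \left(\left(-84 + 116 + 4872\right)^{2} + 28759\right) + 21929 \cdot \frac{1}{67} = \left(4904^{2} + 28759\right) + \frac{21929}{67} = \left(24049216 + 28759\right) + \frac{21929}{67} = 24077975 + \frac{21929}{67} = \frac{1613246254}{67}$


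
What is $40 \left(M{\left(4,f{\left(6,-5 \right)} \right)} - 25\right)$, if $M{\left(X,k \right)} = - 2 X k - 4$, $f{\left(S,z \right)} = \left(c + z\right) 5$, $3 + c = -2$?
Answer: $14840$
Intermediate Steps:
$c = -5$ ($c = -3 - 2 = -5$)
$f{\left(S,z \right)} = -25 + 5 z$ ($f{\left(S,z \right)} = \left(-5 + z\right) 5 = -25 + 5 z$)
$M{\left(X,k \right)} = -4 - 2 X k$ ($M{\left(X,k \right)} = - 2 X k - 4 = -4 - 2 X k$)
$40 \left(M{\left(4,f{\left(6,-5 \right)} \right)} - 25\right) = 40 \left(\left(-4 - 8 \left(-25 + 5 \left(-5\right)\right)\right) - 25\right) = 40 \left(\left(-4 - 8 \left(-25 - 25\right)\right) - 25\right) = 40 \left(\left(-4 - 8 \left(-50\right)\right) - 25\right) = 40 \left(\left(-4 + 400\right) - 25\right) = 40 \left(396 - 25\right) = 40 \cdot 371 = 14840$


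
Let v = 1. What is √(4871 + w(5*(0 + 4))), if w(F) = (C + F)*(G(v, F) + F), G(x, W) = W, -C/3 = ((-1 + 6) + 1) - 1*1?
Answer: √5071 ≈ 71.211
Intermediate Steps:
C = -15 (C = -3*(((-1 + 6) + 1) - 1*1) = -3*((5 + 1) - 1) = -3*(6 - 1) = -3*5 = -15)
w(F) = 2*F*(-15 + F) (w(F) = (-15 + F)*(F + F) = (-15 + F)*(2*F) = 2*F*(-15 + F))
√(4871 + w(5*(0 + 4))) = √(4871 + 2*(5*(0 + 4))*(-15 + 5*(0 + 4))) = √(4871 + 2*(5*4)*(-15 + 5*4)) = √(4871 + 2*20*(-15 + 20)) = √(4871 + 2*20*5) = √(4871 + 200) = √5071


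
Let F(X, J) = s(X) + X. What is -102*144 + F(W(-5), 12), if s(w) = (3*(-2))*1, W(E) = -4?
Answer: -14698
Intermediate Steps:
s(w) = -6 (s(w) = -6*1 = -6)
F(X, J) = -6 + X
-102*144 + F(W(-5), 12) = -102*144 + (-6 - 4) = -14688 - 10 = -14698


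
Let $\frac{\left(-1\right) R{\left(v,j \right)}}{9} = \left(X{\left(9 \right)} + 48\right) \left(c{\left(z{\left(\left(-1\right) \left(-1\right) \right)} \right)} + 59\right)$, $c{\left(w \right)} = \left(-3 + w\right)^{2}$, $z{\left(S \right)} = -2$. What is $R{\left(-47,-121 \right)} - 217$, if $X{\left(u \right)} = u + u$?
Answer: $-50113$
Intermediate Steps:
$X{\left(u \right)} = 2 u$
$R{\left(v,j \right)} = -49896$ ($R{\left(v,j \right)} = - 9 \left(2 \cdot 9 + 48\right) \left(\left(-3 - 2\right)^{2} + 59\right) = - 9 \left(18 + 48\right) \left(\left(-5\right)^{2} + 59\right) = - 9 \cdot 66 \left(25 + 59\right) = - 9 \cdot 66 \cdot 84 = \left(-9\right) 5544 = -49896$)
$R{\left(-47,-121 \right)} - 217 = -49896 - 217 = -50113$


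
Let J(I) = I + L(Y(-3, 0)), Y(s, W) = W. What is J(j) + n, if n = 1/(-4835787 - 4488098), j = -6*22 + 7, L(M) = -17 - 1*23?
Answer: -1538441026/9323885 ≈ -165.00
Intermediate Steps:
L(M) = -40 (L(M) = -17 - 23 = -40)
j = -125 (j = -132 + 7 = -125)
J(I) = -40 + I (J(I) = I - 40 = -40 + I)
n = -1/9323885 (n = 1/(-9323885) = -1/9323885 ≈ -1.0725e-7)
J(j) + n = (-40 - 125) - 1/9323885 = -165 - 1/9323885 = -1538441026/9323885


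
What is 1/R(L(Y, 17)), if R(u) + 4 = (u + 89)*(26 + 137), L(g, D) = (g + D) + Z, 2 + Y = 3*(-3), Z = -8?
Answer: 1/14177 ≈ 7.0537e-5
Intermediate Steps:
Y = -11 (Y = -2 + 3*(-3) = -2 - 9 = -11)
L(g, D) = -8 + D + g (L(g, D) = (g + D) - 8 = (D + g) - 8 = -8 + D + g)
R(u) = 14503 + 163*u (R(u) = -4 + (u + 89)*(26 + 137) = -4 + (89 + u)*163 = -4 + (14507 + 163*u) = 14503 + 163*u)
1/R(L(Y, 17)) = 1/(14503 + 163*(-8 + 17 - 11)) = 1/(14503 + 163*(-2)) = 1/(14503 - 326) = 1/14177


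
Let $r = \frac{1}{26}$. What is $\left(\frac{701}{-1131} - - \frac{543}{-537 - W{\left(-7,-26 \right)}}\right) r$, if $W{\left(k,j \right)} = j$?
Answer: $- \frac{486172}{7513233} \approx -0.064709$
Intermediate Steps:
$r = \frac{1}{26} \approx 0.038462$
$\left(\frac{701}{-1131} - - \frac{543}{-537 - W{\left(-7,-26 \right)}}\right) r = \left(\frac{701}{-1131} - - \frac{543}{-537 - -26}\right) \frac{1}{26} = \left(701 \left(- \frac{1}{1131}\right) - - \frac{543}{-537 + 26}\right) \frac{1}{26} = \left(- \frac{701}{1131} - - \frac{543}{-511}\right) \frac{1}{26} = \left(- \frac{701}{1131} - \left(-543\right) \left(- \frac{1}{511}\right)\right) \frac{1}{26} = \left(- \frac{701}{1131} - \frac{543}{511}\right) \frac{1}{26} = \left(- \frac{972344}{577941}\right) \frac{1}{26} = - \frac{486172}{7513233}$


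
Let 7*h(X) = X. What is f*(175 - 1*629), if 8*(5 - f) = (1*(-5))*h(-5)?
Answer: -57885/28 ≈ -2067.3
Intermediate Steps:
h(X) = X/7
f = 255/56 (f = 5 - 1*(-5)*(1/7)*(-5)/8 = 5 - (-5)*(-5)/(8*7) = 5 - 1/8*25/7 = 5 - 25/56 = 255/56 ≈ 4.5536)
f*(175 - 1*629) = 255*(175 - 1*629)/56 = 255*(175 - 629)/56 = (255/56)*(-454) = -57885/28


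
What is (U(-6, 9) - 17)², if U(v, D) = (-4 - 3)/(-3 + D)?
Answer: 11881/36 ≈ 330.03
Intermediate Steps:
U(v, D) = -7/(-3 + D)
(U(-6, 9) - 17)² = (-7/(-3 + 9) - 17)² = (-7/6 - 17)² = (-109/6)² = 11881/36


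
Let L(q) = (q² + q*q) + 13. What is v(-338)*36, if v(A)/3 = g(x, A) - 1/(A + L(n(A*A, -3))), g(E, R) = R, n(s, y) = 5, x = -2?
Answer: -10038492/275 ≈ -36504.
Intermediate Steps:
L(q) = 13 + 2*q² (L(q) = (q² + q²) + 13 = 2*q² + 13 = 13 + 2*q²)
v(A) = -3/(63 + A) + 3*A (v(A) = 3*(A - 1/(A + (13 + 2*5²))) = 3*(A - 1/(A + (13 + 2*25))) = 3*(A - 1/(A + (13 + 50))) = 3*(A - 1/(A + 63)) = 3*(A - 1/(63 + A)) = -3/(63 + A) + 3*A)
v(-338)*36 = (3*(-1 + (-338)² + 63*(-338))/(63 - 338))*36 = (3*(-1 + 114244 - 21294)/(-275))*36 = (3*(-1/275)*92949)*36 = -278847/275*36 = -10038492/275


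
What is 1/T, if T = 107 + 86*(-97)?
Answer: -1/8235 ≈ -0.00012143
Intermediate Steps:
T = -8235 (T = 107 - 8342 = -8235)
1/T = 1/(-8235) = -1/8235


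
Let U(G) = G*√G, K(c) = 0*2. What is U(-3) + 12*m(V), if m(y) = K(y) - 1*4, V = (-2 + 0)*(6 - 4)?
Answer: -48 - 3*I*√3 ≈ -48.0 - 5.1962*I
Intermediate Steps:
K(c) = 0
V = -4 (V = -2*2 = -4)
U(G) = G^(3/2)
m(y) = -4 (m(y) = 0 - 1*4 = 0 - 4 = -4)
U(-3) + 12*m(V) = (-3)^(3/2) + 12*(-4) = -3*I*√3 - 48 = -48 - 3*I*√3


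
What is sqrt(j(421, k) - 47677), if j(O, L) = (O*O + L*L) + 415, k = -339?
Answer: 10*sqrt(2449) ≈ 494.87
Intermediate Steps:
j(O, L) = 415 + L**2 + O**2 (j(O, L) = (O**2 + L**2) + 415 = (L**2 + O**2) + 415 = 415 + L**2 + O**2)
sqrt(j(421, k) - 47677) = sqrt((415 + (-339)**2 + 421**2) - 47677) = sqrt((415 + 114921 + 177241) - 47677) = sqrt(292577 - 47677) = sqrt(244900) = 10*sqrt(2449)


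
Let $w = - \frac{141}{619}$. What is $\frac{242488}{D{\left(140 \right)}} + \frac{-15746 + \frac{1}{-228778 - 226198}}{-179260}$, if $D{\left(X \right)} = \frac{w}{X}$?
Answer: $- \frac{1713881600033206075123}{11499818684160} \approx -1.4904 \cdot 10^{8}$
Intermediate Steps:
$w = - \frac{141}{619}$ ($w = \left(-141\right) \frac{1}{619} = - \frac{141}{619} \approx -0.22779$)
$D{\left(X \right)} = - \frac{141}{619 X}$
$\frac{242488}{D{\left(140 \right)}} + \frac{-15746 + \frac{1}{-228778 - 226198}}{-179260} = \frac{242488}{\left(- \frac{141}{619}\right) \frac{1}{140}} + \frac{-15746 + \frac{1}{-228778 - 226198}}{-179260} = \frac{242488}{\left(- \frac{141}{619}\right) \frac{1}{140}} + \left(-15746 + \frac{1}{-454976}\right) \left(- \frac{1}{179260}\right) = \frac{242488}{- \frac{141}{86660}} + \left(-15746 - \frac{1}{454976}\right) \left(- \frac{1}{179260}\right) = 242488 \left(- \frac{86660}{141}\right) - - \frac{7164052097}{81558997760} = - \frac{21014010080}{141} + \frac{7164052097}{81558997760} = - \frac{1713881600033206075123}{11499818684160}$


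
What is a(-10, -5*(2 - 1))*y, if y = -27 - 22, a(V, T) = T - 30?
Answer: 1715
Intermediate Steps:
a(V, T) = -30 + T
y = -49
a(-10, -5*(2 - 1))*y = (-30 - 5*(2 - 1))*(-49) = (-30 - 5*1)*(-49) = (-30 - 5)*(-49) = -35*(-49) = 1715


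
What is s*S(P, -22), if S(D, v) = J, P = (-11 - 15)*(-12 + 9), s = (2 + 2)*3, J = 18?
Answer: 216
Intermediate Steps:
s = 12 (s = 4*3 = 12)
P = 78 (P = -26*(-3) = 78)
S(D, v) = 18
s*S(P, -22) = 12*18 = 216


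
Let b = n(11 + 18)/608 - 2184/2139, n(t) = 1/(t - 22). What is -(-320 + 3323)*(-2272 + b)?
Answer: 2959046921259/433504 ≈ 6.8259e+6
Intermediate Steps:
n(t) = 1/(-22 + t)
b = -3097655/3034528 (b = 1/((-22 + (11 + 18))*608) - 2184/2139 = (1/608)/(-22 + 29) - 2184*1/2139 = (1/608)/7 - 728/713 = (1/7)*(1/608) - 728/713 = 1/4256 - 728/713 = -3097655/3034528 ≈ -1.0208)
-(-320 + 3323)*(-2272 + b) = -(-320 + 3323)*(-2272 - 3097655/3034528) = -3003*(-6897545271)/3034528 = -1*(-2959046921259/433504) = 2959046921259/433504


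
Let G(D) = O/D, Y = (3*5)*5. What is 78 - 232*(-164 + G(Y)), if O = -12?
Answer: 954078/25 ≈ 38163.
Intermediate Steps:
Y = 75 (Y = 15*5 = 75)
G(D) = -12/D
78 - 232*(-164 + G(Y)) = 78 - 232*(-164 - 12/75) = 78 - 232*(-164 - 12*1/75) = 78 - 232*(-164 - 4/25) = 78 - 232*(-4104/25) = 78 + 952128/25 = 954078/25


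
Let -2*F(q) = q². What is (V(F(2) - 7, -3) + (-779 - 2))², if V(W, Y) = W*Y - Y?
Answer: 564001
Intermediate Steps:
F(q) = -q²/2
V(W, Y) = -Y + W*Y
(V(F(2) - 7, -3) + (-779 - 2))² = (-3*(-1 + (-½*2² - 7)) + (-779 - 2))² = (-3*(-1 + (-½*4 - 7)) - 781)² = (-3*(-1 + (-2 - 7)) - 781)² = (-3*(-1 - 9) - 781)² = (-3*(-10) - 781)² = (30 - 781)² = (-751)² = 564001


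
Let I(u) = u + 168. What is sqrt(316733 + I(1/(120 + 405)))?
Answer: sqrt(3493833546)/105 ≈ 562.94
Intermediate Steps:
I(u) = 168 + u
sqrt(316733 + I(1/(120 + 405))) = sqrt(316733 + (168 + 1/(120 + 405))) = sqrt(316733 + (168 + 1/525)) = sqrt(316733 + 88201/525) = sqrt(166373026/525) = sqrt(3493833546)/105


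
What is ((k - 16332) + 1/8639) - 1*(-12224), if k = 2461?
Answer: -14228432/8639 ≈ -1647.0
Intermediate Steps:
((k - 16332) + 1/8639) - 1*(-12224) = ((2461 - 16332) + 1/8639) - 1*(-12224) = (-13871 + 1/8639) + 12224 = -119831568/8639 + 12224 = -14228432/8639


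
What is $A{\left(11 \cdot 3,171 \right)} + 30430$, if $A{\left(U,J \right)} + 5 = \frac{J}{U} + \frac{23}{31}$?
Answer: $\frac{10376945}{341} \approx 30431.0$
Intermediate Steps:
$A{\left(U,J \right)} = - \frac{132}{31} + \frac{J}{U}$ ($A{\left(U,J \right)} = -5 + \left(\frac{J}{U} + \frac{23}{31}\right) = -5 + \left(\frac{23}{31} + \frac{J}{U}\right) = - \frac{132}{31} + \frac{J}{U}$)
$A{\left(11 \cdot 3,171 \right)} + 30430 = \left(- \frac{132}{31} + \frac{171}{11 \cdot 3}\right) + 30430 = \left(- \frac{132}{31} + \frac{171}{33}\right) + 30430 = \left(- \frac{132}{31} + 171 \cdot \frac{1}{33}\right) + 30430 = \left(- \frac{132}{31} + \frac{57}{11}\right) + 30430 = \frac{315}{341} + 30430 = \frac{10376945}{341}$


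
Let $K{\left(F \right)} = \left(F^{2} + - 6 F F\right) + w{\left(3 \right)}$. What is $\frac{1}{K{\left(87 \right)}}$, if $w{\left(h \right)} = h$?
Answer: $- \frac{1}{37842} \approx -2.6426 \cdot 10^{-5}$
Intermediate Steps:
$K{\left(F \right)} = 3 - 5 F^{2}$ ($K{\left(F \right)} = \left(F^{2} + - 6 F F\right) + 3 = \left(F^{2} - 6 F^{2}\right) + 3 = - 5 F^{2} + 3 = 3 - 5 F^{2}$)
$\frac{1}{K{\left(87 \right)}} = \frac{1}{3 - 5 \cdot 87^{2}} = \frac{1}{3 - 37845} = \frac{1}{-37842} = - \frac{1}{37842}$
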